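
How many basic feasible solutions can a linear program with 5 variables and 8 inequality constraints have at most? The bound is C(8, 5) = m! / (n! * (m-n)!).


Each vertex corresponds to some choice of n active constraints out of m, so the number of vertices is at most C(m, n) = m! / (n!(m-n)!).
m = 8, n = 5
Numerator: 8 * 7 * 6 * 5 * 4
Denominator: 5! = 120
C(8, 5) = 56


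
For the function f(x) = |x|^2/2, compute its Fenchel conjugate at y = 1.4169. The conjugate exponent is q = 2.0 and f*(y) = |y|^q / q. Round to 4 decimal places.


The conjugate exponent q satisfies 1/p + 1/q = 1.
p = 2, so q = 2/(2 - 1) = 2.0
|y|^q = 1.4169^2.0 = 2.0076
f*(1.4169) = 2.0076 / 2.0 = 1.0038


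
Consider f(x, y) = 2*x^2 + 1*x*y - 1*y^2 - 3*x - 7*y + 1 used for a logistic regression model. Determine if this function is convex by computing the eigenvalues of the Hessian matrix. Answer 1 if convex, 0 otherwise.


The Hessian of f(x,y) = 2*x^2 + 1*x*y - 1*y^2 - 3*x - 7*y + 1 is:
H = [[4, 1], [1, -2]]
Trace = 4 - 2 = 2
Determinant = 4*-2 - (1)^2 = -9
Discriminant = (2)^2 - 4*-9 = 40.0
Eigenvalues: lambda_1 = -2.1623, lambda_2 = 4.1623
The function is not convex.

0


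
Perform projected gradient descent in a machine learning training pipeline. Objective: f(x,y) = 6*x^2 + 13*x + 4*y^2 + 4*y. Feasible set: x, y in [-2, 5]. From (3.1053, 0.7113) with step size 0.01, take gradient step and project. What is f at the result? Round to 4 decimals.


Step 1: Compute gradient at (3.1053, 0.7113).
grad_x = 2*6*3.1053 + 13 = 50.2636
grad_y = 2*4*0.7113 + 4 = 9.6904
Step 2: Gradient step.
x_raw = 3.1053 - 0.01*50.2636 = 2.6027
y_raw = 0.7113 - 0.01*9.6904 = 0.6144
Step 3: Project onto [-2, 5].
x_proj = clip(2.6027) = 2.6027
y_proj = clip(0.6144) = 0.6144
Step 4: Evaluate f.
f(2.6027, 0.6144) = 78.4453


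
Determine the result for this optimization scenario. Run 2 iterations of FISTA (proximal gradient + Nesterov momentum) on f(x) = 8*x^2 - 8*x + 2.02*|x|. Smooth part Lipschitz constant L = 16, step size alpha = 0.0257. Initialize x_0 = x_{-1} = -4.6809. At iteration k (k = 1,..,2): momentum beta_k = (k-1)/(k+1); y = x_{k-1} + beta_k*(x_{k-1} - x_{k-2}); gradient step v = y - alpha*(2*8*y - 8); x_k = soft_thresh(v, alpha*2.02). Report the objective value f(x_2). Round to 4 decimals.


FISTA on f(x) = 8*x^2 - 8*x + 2.02*|x|
L = 16, alpha = 0.0257
Iteration 1: beta = 0.0, y = -4.6809 + 0.0*(-4.6809 + 4.6809) = -4.6809
  grad(y) = -82.8944, v = y - alpha*grad = -2.5505
  prox(v) = soft_thresh(-2.5505, 0.0519) = -2.4986
Iteration 2: beta = 0.3333, y = -2.4986 + 0.3333*(-2.4986 + 4.6809) = -1.7712
  grad(y) = -36.3387, v = y - alpha*grad = -0.8373
  prox(v) = soft_thresh(-0.8373, 0.0519) = -0.7853
f(x_2) = 8*(-0.7853)^2 - 8*(-0.7853) + 2.02*|-0.7853| = 12.8034


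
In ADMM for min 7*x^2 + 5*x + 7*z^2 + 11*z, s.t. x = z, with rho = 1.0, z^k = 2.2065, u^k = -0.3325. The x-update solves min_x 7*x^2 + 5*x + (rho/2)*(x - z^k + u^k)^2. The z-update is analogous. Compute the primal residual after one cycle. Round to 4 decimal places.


ADMM iteration with rho = 1.0, z^k = 2.2065, u^k = -0.3325
Step 1: x-update.
Minimize 7*x^2 + 5*x + (1.0/2)*(x - 2.2065 - 0.3325)^2
FOC: (2*7 + 1.0)*x = -5 + 1.0*(2.2065 + 0.3325)
x^{k+1} = -0.1641
Step 2: z-update.
Minimize 7*z^2 + 11*z + (1.0/2)*(-0.1641 - z - 0.3325)^2
FOC: (2*7 + 1.0)*z = -11 + 1.0*(-0.1641 - 0.3325)
z^{k+1} = -0.7664
Step 3: u-update.
u^{k+1} = -0.3325 - 0.1641 + 0.7664 = 0.2699
Step 4: Primal residual = |-0.1641 + 0.7664| = 0.6024


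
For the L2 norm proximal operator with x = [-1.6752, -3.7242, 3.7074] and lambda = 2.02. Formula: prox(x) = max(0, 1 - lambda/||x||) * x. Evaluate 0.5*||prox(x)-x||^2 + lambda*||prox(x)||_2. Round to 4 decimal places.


Step 1: Compute ||x||.
||x|| = 5.5155
Step 2: Compute scaling factor.
scale = max(0, 1 - 2.02/5.5155) = 0.6338
Step 3: prox(x) = [-1.0617, -2.3602, 2.3496]
||prox(x)|| = 3.4955
Step 4: Proximal objective.
0.5*||prox-x||^2 = 2.0402
lambda*||prox|| = 7.0609
Total = 9.1011


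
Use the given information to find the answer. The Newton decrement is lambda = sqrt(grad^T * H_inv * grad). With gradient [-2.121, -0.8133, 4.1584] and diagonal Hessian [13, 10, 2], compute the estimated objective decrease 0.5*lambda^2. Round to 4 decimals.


Step 1: H is diagonal, so H^(-1) * g = [-0.1632, -0.0813, 2.0792].
Step 2: g^T H^(-1) g = sum_i g_i^2 / H_ii
  = (-2.121)^2/13 + (-0.8133)^2/10 + (4.1584)^2/2
  = 0.346 + 0.0661 + 8.6461 = 9.0583
Step 3: Objective decrease = 0.5 * g^T H^(-1) g = 4.5292


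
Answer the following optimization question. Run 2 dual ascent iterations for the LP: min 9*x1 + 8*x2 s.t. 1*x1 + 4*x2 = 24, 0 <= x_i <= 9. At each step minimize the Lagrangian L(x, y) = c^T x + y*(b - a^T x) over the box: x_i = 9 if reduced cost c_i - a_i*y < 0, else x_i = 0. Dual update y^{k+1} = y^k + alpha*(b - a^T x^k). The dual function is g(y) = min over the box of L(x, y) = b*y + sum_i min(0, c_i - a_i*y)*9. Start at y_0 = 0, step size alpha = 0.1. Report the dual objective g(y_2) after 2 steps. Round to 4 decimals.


Dual ascent for LP: min 9*x1 + 8*x2, 1*x1 + 4*x2 = 24, 0 <= x_i <= 9
Step 1: y^k = 0.0, reduced costs: (9.0, 8.0)
  x^k = (0.0, 0.0), subgradient = b - a^T x = 24.0
  y^{k+1} = 0.0 + 0.1*24.0 = 2.4
Step 2: y^k = 2.4, reduced costs: (6.6, -1.6)
  x^k = (0.0, 9.0), subgradient = b - a^T x = -12.0
  y^{k+1} = 2.4 + 0.1*-12.0 = 1.2
Dual objective at y_2 = 1.2: reduced costs (7.8, 3.2), box minimizer x = (0.0, 0.0)
g(y_2) = b*y + (c1 - a1*y)*x1 + (c2 - a2*y)*x2 = 24*1.2 + 7.8*0.0 + 3.2*0.0 = 28.8 + 0.0 + 0.0 = 28.8


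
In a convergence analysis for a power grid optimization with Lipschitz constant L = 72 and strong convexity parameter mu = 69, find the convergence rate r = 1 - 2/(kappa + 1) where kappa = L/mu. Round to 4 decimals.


Step 1: Compute the condition number.
kappa = L/mu = 72/69 = 1.0435
Step 2: Compute the convergence rate.
r = 1 - 2/(kappa + 1) = 1 - 2*mu/(L + mu) = (L - mu)/(L + mu) = 3/141 = 0.0213


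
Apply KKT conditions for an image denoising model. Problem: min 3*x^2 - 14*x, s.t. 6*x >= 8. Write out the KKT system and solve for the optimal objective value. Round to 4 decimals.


Step 1: Try lambda = 0 (constraint inactive).
Stationarity: 2*3*x - 14 = 0
x* = 14/(2*3) = 7/3 = 2.3333 (rounded; the exact value 7/3 is used below)
Check constraint: 6*2.3333 = 13.9998 >= 8 -- satisfied.
Step 2: Compute optimal value.
f(x*) = 3*(7/3)^2 - 14*(7/3) = -16.3333


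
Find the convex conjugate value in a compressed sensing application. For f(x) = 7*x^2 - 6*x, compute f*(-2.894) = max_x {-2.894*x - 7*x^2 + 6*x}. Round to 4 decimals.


f*(y) = sup_x {y*x - a*x^2 - b*x} = sup_x {(y-b)*x - a*x^2}
FOC: (y - b) - 2a*x = 0 => x* = (y - b)/(2a)
x* = (-2.894 + 6)/(2*7) = 0.2219
f*(-2.894) = (y-b)^2/(4a) = (-2.894 + 6)^2/(4*7)
= 9.6472/28 = 0.3445


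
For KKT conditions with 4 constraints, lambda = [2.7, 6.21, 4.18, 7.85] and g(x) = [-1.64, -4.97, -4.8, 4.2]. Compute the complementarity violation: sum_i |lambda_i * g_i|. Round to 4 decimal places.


KKT complementary slackness check:
lambda_1 * g_1 = 2.7 * -1.64 = -4.428
lambda_2 * g_2 = 6.21 * -4.97 = -30.8637
lambda_3 * g_3 = 4.18 * -4.8 = -20.064
lambda_4 * g_4 = 7.85 * 4.2 = 32.97
Total violation = 4.428 + 30.8637 + 20.064 + 32.97 = 88.3257


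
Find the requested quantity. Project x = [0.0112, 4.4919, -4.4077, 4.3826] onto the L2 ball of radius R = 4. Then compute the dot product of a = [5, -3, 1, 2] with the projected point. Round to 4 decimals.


Step 1: Compute ||x|| (intermediates to 6 decimals).
||x|| = sqrt(0.0112^2 + 4.4919^2 + (-4.4077)^2 + 4.3826^2) = 7.668917
Step 2: Project.
Since ||x|| > R, scale = R/||x|| = 4/7.668917 = 0.521586, proj(x) = scale * x
proj(x) = [0.005842, 2.342912, -2.298995, 2.285903]
Step 3: Dot product.
a^T * proj(x) = 5*0.005842 - 3*2.342912 + 1*(-2.298995) + 2*2.285903 = -4.7267


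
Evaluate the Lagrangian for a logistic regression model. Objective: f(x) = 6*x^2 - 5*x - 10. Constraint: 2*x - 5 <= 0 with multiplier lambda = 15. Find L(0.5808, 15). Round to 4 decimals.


Step 1: Evaluate f(x).
f(0.5808) = 6*0.5808^2 - 5*0.5808 - 10 = -10.88
Step 2: Evaluate g(x).
g(0.5808) = 2*0.5808 - 5 = -3.8384
Step 3: Compute Lagrangian.
L = -10.88 + 15*-3.8384 = -68.456


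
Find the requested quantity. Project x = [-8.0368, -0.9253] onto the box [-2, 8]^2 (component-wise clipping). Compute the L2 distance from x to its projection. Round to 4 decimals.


Project each component onto [-2, 8].
clip(-8.0368) = -2.0, clip(-0.9253) = -0.9253
Projection = [-2.0, -0.9253]
Squared diffs: [36.443, 0.0]
Distance = sqrt(36.443) = 6.0368


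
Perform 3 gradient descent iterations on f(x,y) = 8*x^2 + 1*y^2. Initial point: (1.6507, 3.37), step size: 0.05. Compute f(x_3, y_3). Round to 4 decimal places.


Gradient descent on f(x,y) = 8*x^2 + 1*y^2.
Starting point: (1.6507, 3.37), alpha = 0.05
Step 1: grad_x = 2*8*1.6507 = 26.4112, grad_y = 2*1*3.37 = 6.74
  x_1 = 1.6507 - 0.05*26.4112 = 0.3301
  y_1 = 3.37 - 0.05*6.74 = 3.033
Step 2: grad_x = 2*8*0.3301 = 5.2822, grad_y = 2*1*3.033 = 6.066
  x_2 = 0.3301 - 0.05*5.2822 = 0.066
  y_2 = 3.033 - 0.05*6.066 = 2.7297
Step 3: grad_x = 2*8*0.066 = 1.0564, grad_y = 2*1*2.7297 = 5.4594
  x_3 = 0.066 - 0.05*1.0564 = 0.0132
  y_3 = 2.7297 - 0.05*5.4594 = 2.4567
f(0.0132, 2.4567) = 8*0.0132^2 + 1*2.4567^2 = 6.0369


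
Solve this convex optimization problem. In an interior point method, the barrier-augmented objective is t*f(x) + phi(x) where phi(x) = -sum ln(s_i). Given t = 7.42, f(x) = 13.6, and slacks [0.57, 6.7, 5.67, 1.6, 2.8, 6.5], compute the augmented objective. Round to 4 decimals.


Step 1: Compute log-barrier.
ln values: [-0.5621, 1.9021, 1.7352, 0.47, 1.0296, 1.8718]
phi = -(-0.5621 + 1.9021 + 1.7352 + 0.47 + 1.0296 + 1.8718) = -6.4466
Step 2: Compute augmented objective.
t*f(x) = 7.42*13.6 = 100.912
Total = 100.912 - 6.4466 = 94.4654


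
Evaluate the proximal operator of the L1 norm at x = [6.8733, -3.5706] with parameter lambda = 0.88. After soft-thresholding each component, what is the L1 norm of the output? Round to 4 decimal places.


Soft-thresholding with lambda = 0.88:
prox(6.8733) = sign(6.8733)*max(|6.8733| - 0.88, 0) = 5.9933
prox(-3.5706) = sign(-3.5706)*max(|-3.5706| - 0.88, 0) = -2.6906
prox(x) = [5.9933, -2.6906]
||prox(x)||_1 = 5.9933 + 2.6906 = 8.6839


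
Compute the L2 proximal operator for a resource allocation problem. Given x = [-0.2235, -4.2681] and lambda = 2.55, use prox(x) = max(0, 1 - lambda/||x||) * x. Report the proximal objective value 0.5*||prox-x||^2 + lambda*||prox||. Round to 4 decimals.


Step 1: Compute ||x||.
||x|| = 4.2739
Step 2: Compute scaling factor.
scale = max(0, 1 - 2.55/4.2739) = 0.4034
Step 3: prox(x) = [-0.0902, -1.7216]
||prox(x)|| = 1.7239
Step 4: Proximal objective.
0.5*||prox-x||^2 = 3.2513
lambda*||prox|| = 4.3959
Total = 7.6473


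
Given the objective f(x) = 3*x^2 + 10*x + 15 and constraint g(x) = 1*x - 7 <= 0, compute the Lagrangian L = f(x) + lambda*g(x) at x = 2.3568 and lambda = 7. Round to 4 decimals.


Step 1: Evaluate f(x).
f(2.3568) = 3*2.3568^2 + 10*2.3568 + 15 = 55.2315
Step 2: Evaluate g(x).
g(2.3568) = 1*2.3568 - 7 = -4.6432
Step 3: Compute Lagrangian.
L = 55.2315 + 7*-4.6432 = 22.7291


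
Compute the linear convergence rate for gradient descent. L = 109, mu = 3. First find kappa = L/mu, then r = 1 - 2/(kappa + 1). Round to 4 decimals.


Step 1: Compute the condition number.
kappa = L/mu = 109/3 = 36.3333
Step 2: Compute the convergence rate.
r = 1 - 2/(kappa + 1) = 1 - 2*mu/(L + mu) = (L - mu)/(L + mu) = 106/112 = 0.9464


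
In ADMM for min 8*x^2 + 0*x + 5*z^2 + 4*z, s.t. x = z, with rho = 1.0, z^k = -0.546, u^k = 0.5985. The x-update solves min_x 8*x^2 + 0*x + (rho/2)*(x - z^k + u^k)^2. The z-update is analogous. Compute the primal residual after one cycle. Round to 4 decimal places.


ADMM iteration with rho = 1.0, z^k = -0.546, u^k = 0.5985
Step 1: x-update.
Minimize 8*x^2 + 0*x + (1.0/2)*(x + 0.546 + 0.5985)^2
FOC: (2*8 + 1.0)*x = 0 + 1.0*(-0.546 - 0.5985)
x^{k+1} = -0.0673
Step 2: z-update.
Minimize 5*z^2 + 4*z + (1.0/2)*(-0.0673 - z + 0.5985)^2
FOC: (2*5 + 1.0)*z = -4 + 1.0*(-0.0673 + 0.5985)
z^{k+1} = -0.3153
Step 3: u-update.
u^{k+1} = 0.5985 - 0.0673 + 0.3153 = 0.8465
Step 4: Primal residual = |-0.0673 + 0.3153| = 0.248


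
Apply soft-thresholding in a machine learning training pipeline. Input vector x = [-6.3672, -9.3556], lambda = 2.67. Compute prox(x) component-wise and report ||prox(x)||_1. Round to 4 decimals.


Soft-thresholding with lambda = 2.67:
prox(-6.3672) = sign(-6.3672)*max(|-6.3672| - 2.67, 0) = -3.6972
prox(-9.3556) = sign(-9.3556)*max(|-9.3556| - 2.67, 0) = -6.6856
prox(x) = [-3.6972, -6.6856]
||prox(x)||_1 = 3.6972 + 6.6856 = 10.3828


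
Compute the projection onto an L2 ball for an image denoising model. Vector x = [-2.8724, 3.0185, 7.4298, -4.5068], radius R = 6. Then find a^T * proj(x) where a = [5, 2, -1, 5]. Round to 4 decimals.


Step 1: Compute ||x|| (intermediates to 6 decimals).
||x|| = sqrt((-2.8724)^2 + 3.0185^2 + 7.4298^2 + (-4.5068)^2) = 9.637178
Step 2: Project.
Since ||x|| > R, scale = R/||x|| = 6/9.637178 = 0.622589, proj(x) = scale * x
proj(x) = [-1.788325, 1.879285, 4.625712, -2.805884]
Step 3: Dot product.
a^T * proj(x) = 5*(-1.788325) + 2*1.879285 - 1*4.625712 + 5*(-2.805884) = -23.8382


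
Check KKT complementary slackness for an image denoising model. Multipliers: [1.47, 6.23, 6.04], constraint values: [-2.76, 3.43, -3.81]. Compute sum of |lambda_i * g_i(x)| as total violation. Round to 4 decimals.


KKT complementary slackness check:
lambda_1 * g_1 = 1.47 * -2.76 = -4.0572
lambda_2 * g_2 = 6.23 * 3.43 = 21.3689
lambda_3 * g_3 = 6.04 * -3.81 = -23.0124
Total violation = 4.0572 + 21.3689 + 23.0124 = 48.4385


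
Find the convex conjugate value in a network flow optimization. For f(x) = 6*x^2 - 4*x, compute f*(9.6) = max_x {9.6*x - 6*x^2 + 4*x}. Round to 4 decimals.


f*(y) = sup_x {y*x - a*x^2 - b*x} = sup_x {(y-b)*x - a*x^2}
FOC: (y - b) - 2a*x = 0 => x* = (y - b)/(2a)
x* = (9.6 + 4)/(2*6) = 1.1333
f*(9.6) = (y-b)^2/(4a) = (9.6 + 4)^2/(4*6)
= 184.96/24 = 7.7067


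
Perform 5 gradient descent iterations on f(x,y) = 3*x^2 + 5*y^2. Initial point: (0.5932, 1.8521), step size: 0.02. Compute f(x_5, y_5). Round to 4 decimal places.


Gradient descent on f(x,y) = 3*x^2 + 5*y^2.
Starting point: (0.5932, 1.8521), alpha = 0.02
Step 1: grad_x = 2*3*0.5932 = 3.5592, grad_y = 2*5*1.8521 = 18.521
  x_1 = 0.5932 - 0.02*3.5592 = 0.522
  y_1 = 1.8521 - 0.02*18.521 = 1.4817
Step 2: grad_x = 2*3*0.522 = 3.1321, grad_y = 2*5*1.4817 = 14.8168
  x_2 = 0.522 - 0.02*3.1321 = 0.4594
  y_2 = 1.4817 - 0.02*14.8168 = 1.1853
Step 3: grad_x = 2*3*0.4594 = 2.7562, grad_y = 2*5*1.1853 = 11.8534
  x_3 = 0.4594 - 0.02*2.7562 = 0.4042
  y_3 = 1.1853 - 0.02*11.8534 = 0.9483
Step 4: grad_x = 2*3*0.4042 = 2.4255, grad_y = 2*5*0.9483 = 9.4828
  x_4 = 0.4042 - 0.02*2.4255 = 0.3557
  y_4 = 0.9483 - 0.02*9.4828 = 0.7586
Step 5: grad_x = 2*3*0.3557 = 2.1344, grad_y = 2*5*0.7586 = 7.5862
  x_5 = 0.3557 - 0.02*2.1344 = 0.3131
  y_5 = 0.7586 - 0.02*7.5862 = 0.6069
f(0.3131, 0.6069) = 3*0.3131^2 + 5*0.6069^2 = 2.1356


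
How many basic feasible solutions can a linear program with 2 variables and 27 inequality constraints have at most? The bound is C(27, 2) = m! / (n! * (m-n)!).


Each vertex corresponds to some choice of n active constraints out of m, so the number of vertices is at most C(m, n) = m! / (n!(m-n)!).
m = 27, n = 2
Numerator: 27 * 26
Denominator: 2! = 2
C(27, 2) = 351


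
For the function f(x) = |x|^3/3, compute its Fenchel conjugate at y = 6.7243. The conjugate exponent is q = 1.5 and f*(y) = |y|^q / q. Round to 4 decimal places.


The conjugate exponent q satisfies 1/p + 1/q = 1.
p = 3, so q = 3/(3 - 1) = 1.5
|y|^q = 6.7243^1.5 = 17.437
f*(6.7243) = 17.437 / 1.5 = 11.6246


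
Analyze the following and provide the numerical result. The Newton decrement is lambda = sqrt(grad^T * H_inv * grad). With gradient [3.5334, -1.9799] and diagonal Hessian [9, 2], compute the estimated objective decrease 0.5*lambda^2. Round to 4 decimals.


Step 1: H is diagonal, so H^(-1) * g = [0.3926, -0.99].
Step 2: g^T H^(-1) g = sum_i g_i^2 / H_ii
  = (3.5334)^2/9 + (-1.9799)^2/2
  = 1.3872 + 1.96 = 3.3472
Step 3: Objective decrease = 0.5 * g^T H^(-1) g = 1.6736


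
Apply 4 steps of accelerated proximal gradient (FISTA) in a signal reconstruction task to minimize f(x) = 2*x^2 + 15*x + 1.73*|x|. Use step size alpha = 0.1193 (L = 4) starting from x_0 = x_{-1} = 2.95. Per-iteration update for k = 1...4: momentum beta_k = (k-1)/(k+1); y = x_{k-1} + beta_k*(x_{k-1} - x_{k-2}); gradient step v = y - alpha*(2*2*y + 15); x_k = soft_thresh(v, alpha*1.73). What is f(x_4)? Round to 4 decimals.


FISTA on f(x) = 2*x^2 + 15*x + 1.73*|x|
L = 4, alpha = 0.1193
Iteration 1: beta = 0.0, y = 2.95 + 0.0*(2.95 - 2.95) = 2.95
  grad(y) = 26.8, v = y - alpha*grad = -0.2472
  prox(v) = soft_thresh(-0.2472, 0.2064) = -0.0409
Iteration 2: beta = 0.3333, y = -0.0409 + 0.3333*(-0.0409 - 2.95) = -1.0378
  grad(y) = 10.8488, v = y - alpha*grad = -2.3321
  prox(v) = soft_thresh(-2.3321, 0.2064) = -2.1257
Iteration 3: beta = 0.5, y = -2.1257 + 0.5*(-2.1257 + 0.0409) = -3.1681
  grad(y) = 2.3277, v = y - alpha*grad = -3.4458
  prox(v) = soft_thresh(-3.4458, 0.2064) = -3.2394
Iteration 4: beta = 0.6, y = -3.2394 + 0.6*(-3.2394 + 2.1257) = -3.9076
  grad(y) = -0.6305, v = y - alpha*grad = -3.8324
  prox(v) = soft_thresh(-3.8324, 0.2064) = -3.626
f(x_4) = 2*(-3.626)^2 + 15*(-3.626) + 1.73*|-3.626| = -21.8213


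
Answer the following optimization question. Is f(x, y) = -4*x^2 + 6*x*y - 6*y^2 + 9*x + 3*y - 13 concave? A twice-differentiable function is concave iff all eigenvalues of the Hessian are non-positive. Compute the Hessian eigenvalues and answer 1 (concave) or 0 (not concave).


The Hessian of f(x,y) = -4*x^2 + 6*x*y - 6*y^2 + 9*x + 3*y - 13 is:
H = [[-8, 6], [6, -12]]
Trace = -8 - 12 = -20
Determinant = -8*-12 - (6)^2 = 60
Discriminant = (-20)^2 - 4*60 = 160.0
Eigenvalues: lambda_1 = -16.3246, lambda_2 = -3.6754
The function is concave.

1


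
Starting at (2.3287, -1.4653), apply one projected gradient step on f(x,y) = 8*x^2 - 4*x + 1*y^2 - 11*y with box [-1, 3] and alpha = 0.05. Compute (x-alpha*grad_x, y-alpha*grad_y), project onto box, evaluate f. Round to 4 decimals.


Step 1: Compute gradient at (2.3287, -1.4653).
grad_x = 2*8*2.3287 - 4 = 33.2592
grad_y = 2*1*-1.4653 - 11 = -13.9306
Step 2: Gradient step.
x_raw = 2.3287 - 0.05*33.2592 = 0.6657
y_raw = -1.4653 - 0.05*-13.9306 = -0.7688
Step 3: Project onto [-1, 3].
x_proj = clip(0.6657) = 0.6657
y_proj = clip(-0.7688) = -0.7688
Step 4: Evaluate f.
f(0.6657, -0.7688) = 9.9302


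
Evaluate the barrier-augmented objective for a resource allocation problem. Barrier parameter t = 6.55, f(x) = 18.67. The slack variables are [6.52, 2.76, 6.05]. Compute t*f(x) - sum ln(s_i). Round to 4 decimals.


Step 1: Compute log-barrier.
ln values: [1.8749, 1.0152, 1.8001]
phi = -(1.8749 + 1.0152 + 1.8001) = -4.6902
Step 2: Compute augmented objective.
t*f(x) = 6.55*18.67 = 122.2885
Total = 122.2885 - 4.6902 = 117.5983


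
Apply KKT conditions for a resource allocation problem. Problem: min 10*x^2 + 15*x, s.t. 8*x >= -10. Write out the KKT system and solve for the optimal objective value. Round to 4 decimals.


Step 1: Try lambda = 0 (constraint inactive).
Stationarity: 2*10*x + 15 = 0
x* = -15/(2*10) = -0.75
Check constraint: 8*-0.75 = -6.0 >= -10 -- satisfied.
Step 2: Compute optimal value.
f(x*) = 10*(-0.75)^2 + 15*(-0.75) = -5.625


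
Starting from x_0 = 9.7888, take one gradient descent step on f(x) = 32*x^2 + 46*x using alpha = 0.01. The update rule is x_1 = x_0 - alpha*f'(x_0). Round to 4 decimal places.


We compute the gradient at x_0 and apply the update.
f'(x) = 64*x + 46
f'(9.7888) = 64*9.7888 + 46 = 672.4832
x_1 = 9.7888 - 0.01*672.4832 = 3.064


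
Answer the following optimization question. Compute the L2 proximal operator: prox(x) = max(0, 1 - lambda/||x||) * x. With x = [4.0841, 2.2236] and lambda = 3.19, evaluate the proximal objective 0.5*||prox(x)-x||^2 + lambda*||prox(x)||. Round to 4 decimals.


Step 1: Compute ||x||.
||x|| = 4.6502
Step 2: Compute scaling factor.
scale = max(0, 1 - 3.19/4.6502) = 0.314
Step 3: prox(x) = [1.2824, 0.6982]
||prox(x)|| = 1.4602
Step 4: Proximal objective.
0.5*||prox-x||^2 = 5.0881
lambda*||prox|| = 4.658
Total = 9.7461


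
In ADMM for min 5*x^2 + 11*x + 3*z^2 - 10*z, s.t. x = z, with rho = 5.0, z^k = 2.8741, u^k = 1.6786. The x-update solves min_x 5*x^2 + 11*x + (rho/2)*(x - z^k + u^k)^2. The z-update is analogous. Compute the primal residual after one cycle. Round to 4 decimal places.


ADMM iteration with rho = 5.0, z^k = 2.8741, u^k = 1.6786
Step 1: x-update.
Minimize 5*x^2 + 11*x + (5.0/2)*(x - 2.8741 + 1.6786)^2
FOC: (2*5 + 5.0)*x = -11 + 5.0*(2.8741 - 1.6786)
x^{k+1} = -0.3348
Step 2: z-update.
Minimize 3*z^2 - 10*z + (5.0/2)*(-0.3348 - z + 1.6786)^2
FOC: (2*3 + 5.0)*z = 10 + 5.0*(-0.3348 + 1.6786)
z^{k+1} = 1.5199
Step 3: u-update.
u^{k+1} = 1.6786 - 0.3348 - 1.5199 = -0.1761
Step 4: Primal residual = |-0.3348 - 1.5199| = 1.8547


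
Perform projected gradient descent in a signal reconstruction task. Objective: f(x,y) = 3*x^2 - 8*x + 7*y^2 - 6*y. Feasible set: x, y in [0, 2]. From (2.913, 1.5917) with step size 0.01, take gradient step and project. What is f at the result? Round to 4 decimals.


Step 1: Compute gradient at (2.913, 1.5917).
grad_x = 2*3*2.913 - 8 = 9.478
grad_y = 2*7*1.5917 - 6 = 16.2838
Step 2: Gradient step.
x_raw = 2.913 - 0.01*9.478 = 2.8182
y_raw = 1.5917 - 0.01*16.2838 = 1.4289
Step 3: Project onto [0, 2].
x_proj = clip(2.8182) = 2.0
y_proj = clip(1.4289) = 1.4289
Step 4: Evaluate f.
f(2.0, 1.4289) = 1.7184


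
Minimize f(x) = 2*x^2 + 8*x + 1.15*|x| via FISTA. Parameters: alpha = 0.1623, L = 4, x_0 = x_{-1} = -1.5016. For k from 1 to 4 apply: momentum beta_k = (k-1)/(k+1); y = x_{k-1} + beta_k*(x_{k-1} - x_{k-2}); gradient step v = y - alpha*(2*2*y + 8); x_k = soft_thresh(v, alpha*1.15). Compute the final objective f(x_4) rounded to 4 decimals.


FISTA on f(x) = 2*x^2 + 8*x + 1.15*|x|
L = 4, alpha = 0.1623
Iteration 1: beta = 0.0, y = -1.5016 + 0.0*(-1.5016 + 1.5016) = -1.5016
  grad(y) = 1.9936, v = y - alpha*grad = -1.8252
  prox(v) = soft_thresh(-1.8252, 0.1866) = -1.6385
Iteration 2: beta = 0.3333, y = -1.6385 + 0.3333*(-1.6385 + 1.5016) = -1.6842
  grad(y) = 1.2634, v = y - alpha*grad = -1.8892
  prox(v) = soft_thresh(-1.8892, 0.1866) = -1.7026
Iteration 3: beta = 0.5, y = -1.7026 + 0.5*(-1.7026 + 1.6385) = -1.7346
  grad(y) = 1.0617, v = y - alpha*grad = -1.9069
  prox(v) = soft_thresh(-1.9069, 0.1866) = -1.7202
Iteration 4: beta = 0.6, y = -1.7202 + 0.6*(-1.7202 + 1.7026) = -1.7309
  grad(y) = 1.0766, v = y - alpha*grad = -1.9056
  prox(v) = soft_thresh(-1.9056, 0.1866) = -1.7189
f(x_4) = 2*(-1.7189)^2 + 8*(-1.7189) + 1.15*|-1.7189| = -5.8652


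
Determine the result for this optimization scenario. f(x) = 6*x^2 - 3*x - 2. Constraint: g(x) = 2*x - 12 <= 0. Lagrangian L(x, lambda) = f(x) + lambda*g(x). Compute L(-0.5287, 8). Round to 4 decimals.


Step 1: Evaluate f(x).
f(-0.5287) = 6*(-0.5287)^2 - 3*(-0.5287) - 2 = 1.2632
Step 2: Evaluate g(x).
g(-0.5287) = 2*-0.5287 - 12 = -13.0574
Step 3: Compute Lagrangian.
L = 1.2632 + 8*-13.0574 = -103.196


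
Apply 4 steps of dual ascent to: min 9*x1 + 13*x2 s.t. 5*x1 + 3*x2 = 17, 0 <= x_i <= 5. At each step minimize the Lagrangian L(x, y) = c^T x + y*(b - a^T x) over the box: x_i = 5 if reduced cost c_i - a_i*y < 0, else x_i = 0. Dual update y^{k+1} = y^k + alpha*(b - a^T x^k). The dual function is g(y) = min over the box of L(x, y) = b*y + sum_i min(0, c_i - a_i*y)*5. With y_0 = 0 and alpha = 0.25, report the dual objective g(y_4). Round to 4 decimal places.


Dual ascent for LP: min 9*x1 + 13*x2, 5*x1 + 3*x2 = 17, 0 <= x_i <= 5
Step 1: y^k = 0.0, reduced costs: (9.0, 13.0)
  x^k = (0.0, 0.0), subgradient = b - a^T x = 17.0
  y^{k+1} = 0.0 + 0.25*17.0 = 4.25
Step 2: y^k = 4.25, reduced costs: (-12.25, 0.25)
  x^k = (5.0, 0.0), subgradient = b - a^T x = -8.0
  y^{k+1} = 4.25 + 0.25*-8.0 = 2.25
Step 3: y^k = 2.25, reduced costs: (-2.25, 6.25)
  x^k = (5.0, 0.0), subgradient = b - a^T x = -8.0
  y^{k+1} = 2.25 + 0.25*-8.0 = 0.25
Step 4: y^k = 0.25, reduced costs: (7.75, 12.25)
  x^k = (0.0, 0.0), subgradient = b - a^T x = 17.0
  y^{k+1} = 0.25 + 0.25*17.0 = 4.5
Dual objective at y_4 = 4.5: reduced costs (-13.5, -0.5), box minimizer x = (5.0, 5.0)
g(y_4) = b*y + (c1 - a1*y)*x1 + (c2 - a2*y)*x2 = 17*4.5 + (-13.5)*5.0 + (-0.5)*5.0 = 76.5 - 67.5 - 2.5 = 6.5


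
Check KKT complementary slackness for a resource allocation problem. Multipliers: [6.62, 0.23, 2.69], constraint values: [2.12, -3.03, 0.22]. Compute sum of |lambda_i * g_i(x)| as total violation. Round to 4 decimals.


KKT complementary slackness check:
lambda_1 * g_1 = 6.62 * 2.12 = 14.0344
lambda_2 * g_2 = 0.23 * -3.03 = -0.6969
lambda_3 * g_3 = 2.69 * 0.22 = 0.5918
Total violation = 14.0344 + 0.6969 + 0.5918 = 15.3231


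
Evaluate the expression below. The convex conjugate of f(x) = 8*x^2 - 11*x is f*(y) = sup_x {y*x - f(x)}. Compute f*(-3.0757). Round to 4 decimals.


f*(y) = sup_x {y*x - a*x^2 - b*x} = sup_x {(y-b)*x - a*x^2}
FOC: (y - b) - 2a*x = 0 => x* = (y - b)/(2a)
x* = (-3.0757 + 11)/(2*8) = 0.4953
f*(-3.0757) = (y-b)^2/(4a) = (-3.0757 + 11)^2/(4*8)
= 62.7945/32 = 1.9623


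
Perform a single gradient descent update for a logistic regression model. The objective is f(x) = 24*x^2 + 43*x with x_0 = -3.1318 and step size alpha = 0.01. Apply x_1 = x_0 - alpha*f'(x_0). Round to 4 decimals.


We compute the gradient at x_0 and apply the update.
f'(x) = 48*x + 43
f'(-3.1318) = 48*-3.1318 + 43 = -107.3264
x_1 = -3.1318 - 0.01*-107.3264 = -2.0585


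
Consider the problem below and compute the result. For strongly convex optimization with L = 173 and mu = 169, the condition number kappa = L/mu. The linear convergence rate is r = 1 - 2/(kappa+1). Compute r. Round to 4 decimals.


Step 1: Compute the condition number.
kappa = L/mu = 173/169 = 1.0237
Step 2: Compute the convergence rate.
r = 1 - 2/(kappa + 1) = 1 - 2*mu/(L + mu) = (L - mu)/(L + mu) = 4/342 = 0.0117


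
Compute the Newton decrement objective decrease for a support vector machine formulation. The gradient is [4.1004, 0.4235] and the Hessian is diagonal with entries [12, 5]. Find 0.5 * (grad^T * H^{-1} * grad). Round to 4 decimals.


Step 1: H is diagonal, so H^(-1) * g = [0.3417, 0.0847].
Step 2: g^T H^(-1) g = sum_i g_i^2 / H_ii
  = (4.1004)^2/12 + (0.4235)^2/5
  = 1.4011 + 0.0359 = 1.437
Step 3: Objective decrease = 0.5 * g^T H^(-1) g = 0.7185


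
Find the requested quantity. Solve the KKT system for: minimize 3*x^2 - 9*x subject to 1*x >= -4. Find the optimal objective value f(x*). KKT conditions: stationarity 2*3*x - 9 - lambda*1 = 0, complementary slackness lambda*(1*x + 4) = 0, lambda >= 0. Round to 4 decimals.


Step 1: Try lambda = 0 (constraint inactive).
Stationarity: 2*3*x - 9 = 0
x* = 9/(2*3) = 1.5
Check constraint: 1*1.5 = 1.5 >= -4 -- satisfied.
Step 2: Compute optimal value.
f(x*) = 3*1.5^2 - 9*1.5 = -6.75


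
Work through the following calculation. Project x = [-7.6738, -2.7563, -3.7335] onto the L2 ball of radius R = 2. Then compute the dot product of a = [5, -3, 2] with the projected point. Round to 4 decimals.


Step 1: Compute ||x|| (intermediates to 6 decimals).
||x|| = sqrt((-7.6738)^2 + (-2.7563)^2 + (-3.7335)^2) = 8.96791
Step 2: Project.
Since ||x|| > R, scale = R/||x|| = 2/8.96791 = 0.223017, proj(x) = scale * x
proj(x) = [-1.711388, -0.614702, -0.832634]
Step 3: Dot product.
a^T * proj(x) = 5*(-1.711388) - 3*(-0.614702) + 2*(-0.832634) = -8.3781


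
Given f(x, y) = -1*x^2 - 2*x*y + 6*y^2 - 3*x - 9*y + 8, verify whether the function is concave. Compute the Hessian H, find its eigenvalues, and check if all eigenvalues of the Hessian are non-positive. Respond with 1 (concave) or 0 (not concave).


The Hessian of f(x,y) = -1*x^2 - 2*x*y + 6*y^2 - 3*x - 9*y + 8 is:
H = [[-2, -2], [-2, 12]]
Trace = -2 + 12 = 10
Determinant = -2*12 - (-2)^2 = -28
Discriminant = (10)^2 - 4*-28 = 212.0
Eigenvalues: lambda_1 = -2.2801, lambda_2 = 12.2801
The function is not concave.

0


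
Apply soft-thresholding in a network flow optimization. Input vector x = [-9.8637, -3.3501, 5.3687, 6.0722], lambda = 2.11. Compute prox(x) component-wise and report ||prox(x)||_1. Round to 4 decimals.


Soft-thresholding with lambda = 2.11:
prox(-9.8637) = sign(-9.8637)*max(|-9.8637| - 2.11, 0) = -7.7537
prox(-3.3501) = sign(-3.3501)*max(|-3.3501| - 2.11, 0) = -1.2401
prox(5.3687) = sign(5.3687)*max(|5.3687| - 2.11, 0) = 3.2587
prox(6.0722) = sign(6.0722)*max(|6.0722| - 2.11, 0) = 3.9622
prox(x) = [-7.7537, -1.2401, 3.2587, 3.9622]
||prox(x)||_1 = 7.7537 + 1.2401 + 3.2587 + 3.9622 = 16.2147


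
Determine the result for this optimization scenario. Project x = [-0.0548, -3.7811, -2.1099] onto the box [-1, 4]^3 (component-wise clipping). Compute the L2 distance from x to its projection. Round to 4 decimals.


Project each component onto [-1, 4].
clip(-0.0548) = -0.0548, clip(-3.7811) = -1.0, clip(-2.1099) = -1.0
Projection = [-0.0548, -1.0, -1.0]
Squared diffs: [0.0, 7.7345, 1.2319]
Distance = sqrt(8.9664) = 2.9944


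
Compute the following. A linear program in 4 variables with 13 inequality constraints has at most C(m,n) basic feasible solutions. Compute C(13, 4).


Each vertex corresponds to some choice of n active constraints out of m, so the number of vertices is at most C(m, n) = m! / (n!(m-n)!).
m = 13, n = 4
Numerator: 13 * 12 * 11 * 10
Denominator: 4! = 24
C(13, 4) = 715


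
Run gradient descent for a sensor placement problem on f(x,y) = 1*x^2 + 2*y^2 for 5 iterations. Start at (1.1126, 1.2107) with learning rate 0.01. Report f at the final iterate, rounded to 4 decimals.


Gradient descent on f(x,y) = 1*x^2 + 2*y^2.
Starting point: (1.1126, 1.2107), alpha = 0.01
Step 1: grad_x = 2*1*1.1126 = 2.2252, grad_y = 2*2*1.2107 = 4.8428
  x_1 = 1.1126 - 0.01*2.2252 = 1.0903
  y_1 = 1.2107 - 0.01*4.8428 = 1.1623
Step 2: grad_x = 2*1*1.0903 = 2.1807, grad_y = 2*2*1.1623 = 4.6491
  x_2 = 1.0903 - 0.01*2.1807 = 1.0685
  y_2 = 1.1623 - 0.01*4.6491 = 1.1158
Step 3: grad_x = 2*1*1.0685 = 2.1371, grad_y = 2*2*1.1158 = 4.4631
  x_3 = 1.0685 - 0.01*2.1371 = 1.0472
  y_3 = 1.1158 - 0.01*4.4631 = 1.0711
Step 4: grad_x = 2*1*1.0472 = 2.0943, grad_y = 2*2*1.0711 = 4.2846
  x_4 = 1.0472 - 0.01*2.0943 = 1.0262
  y_4 = 1.0711 - 0.01*4.2846 = 1.0283
Step 5: grad_x = 2*1*1.0262 = 2.0525, grad_y = 2*2*1.0283 = 4.1132
  x_5 = 1.0262 - 0.01*2.0525 = 1.0057
  y_5 = 1.0283 - 0.01*4.1132 = 0.9872
f(1.0057, 0.9872) = 1*1.0057^2 + 2*0.9872^2 = 2.9605


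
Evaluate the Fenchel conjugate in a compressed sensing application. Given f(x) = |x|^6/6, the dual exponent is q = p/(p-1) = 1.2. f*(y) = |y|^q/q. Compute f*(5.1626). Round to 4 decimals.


The conjugate exponent q satisfies 1/p + 1/q = 1.
p = 6, so q = 6/(6 - 1) = 1.2
|y|^q = 5.1626^1.2 = 7.1687
f*(5.1626) = 7.1687 / 1.2 = 5.9739


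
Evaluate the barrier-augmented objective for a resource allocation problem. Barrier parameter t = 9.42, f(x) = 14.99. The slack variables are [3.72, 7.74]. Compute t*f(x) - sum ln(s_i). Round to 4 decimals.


Step 1: Compute log-barrier.
ln values: [1.3137, 2.0464]
phi = -(1.3137 + 2.0464) = -3.3601
Step 2: Compute augmented objective.
t*f(x) = 9.42*14.99 = 141.2058
Total = 141.2058 - 3.3601 = 137.8457


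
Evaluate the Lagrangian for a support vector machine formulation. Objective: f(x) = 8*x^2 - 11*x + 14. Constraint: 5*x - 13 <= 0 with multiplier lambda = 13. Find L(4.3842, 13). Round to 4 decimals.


Step 1: Evaluate f(x).
f(4.3842) = 8*4.3842^2 - 11*4.3842 + 14 = 119.5435
Step 2: Evaluate g(x).
g(4.3842) = 5*4.3842 - 13 = 8.921
Step 3: Compute Lagrangian.
L = 119.5435 + 13*8.921 = 235.5165


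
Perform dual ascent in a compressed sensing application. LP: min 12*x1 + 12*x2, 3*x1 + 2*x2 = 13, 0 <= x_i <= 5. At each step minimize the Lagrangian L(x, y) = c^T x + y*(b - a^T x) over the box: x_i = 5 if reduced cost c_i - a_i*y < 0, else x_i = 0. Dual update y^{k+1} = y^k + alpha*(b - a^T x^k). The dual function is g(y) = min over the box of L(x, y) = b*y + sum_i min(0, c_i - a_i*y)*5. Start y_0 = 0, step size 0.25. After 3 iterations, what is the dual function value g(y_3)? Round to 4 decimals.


Dual ascent for LP: min 12*x1 + 12*x2, 3*x1 + 2*x2 = 13, 0 <= x_i <= 5
Step 1: y^k = 0.0, reduced costs: (12.0, 12.0)
  x^k = (0.0, 0.0), subgradient = b - a^T x = 13.0
  y^{k+1} = 0.0 + 0.25*13.0 = 3.25
Step 2: y^k = 3.25, reduced costs: (2.25, 5.5)
  x^k = (0.0, 0.0), subgradient = b - a^T x = 13.0
  y^{k+1} = 3.25 + 0.25*13.0 = 6.5
Step 3: y^k = 6.5, reduced costs: (-7.5, -1.0)
  x^k = (5.0, 5.0), subgradient = b - a^T x = -12.0
  y^{k+1} = 6.5 + 0.25*-12.0 = 3.5
Dual objective at y_3 = 3.5: reduced costs (1.5, 5.0), box minimizer x = (0.0, 0.0)
g(y_3) = b*y + (c1 - a1*y)*x1 + (c2 - a2*y)*x2 = 13*3.5 + 1.5*0.0 + 5.0*0.0 = 45.5 + 0.0 + 0.0 = 45.5


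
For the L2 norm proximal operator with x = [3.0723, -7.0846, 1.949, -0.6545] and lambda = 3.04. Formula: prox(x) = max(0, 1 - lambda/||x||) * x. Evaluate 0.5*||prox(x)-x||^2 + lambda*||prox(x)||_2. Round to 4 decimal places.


Step 1: Compute ||x||.
||x|| = 7.9911
Step 2: Compute scaling factor.
scale = max(0, 1 - 3.04/7.9911) = 0.6196
Step 3: prox(x) = [1.9035, -4.3895, 1.2076, -0.4055]
||prox(x)|| = 4.9511
Step 4: Proximal objective.
0.5*||prox-x||^2 = 4.6208
lambda*||prox|| = 15.0513
Total = 19.6721


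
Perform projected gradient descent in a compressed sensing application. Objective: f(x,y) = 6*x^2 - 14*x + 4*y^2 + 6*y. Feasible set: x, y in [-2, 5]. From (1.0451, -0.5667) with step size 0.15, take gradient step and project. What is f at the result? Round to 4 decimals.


Step 1: Compute gradient at (1.0451, -0.5667).
grad_x = 2*6*1.0451 - 14 = -1.4588
grad_y = 2*4*-0.5667 + 6 = 1.4664
Step 2: Gradient step.
x_raw = 1.0451 - 0.15*-1.4588 = 1.2639
y_raw = -0.5667 - 0.15*1.4664 = -0.7867
Step 3: Project onto [-2, 5].
x_proj = clip(1.2639) = 1.2639
y_proj = clip(-0.7867) = -0.7867
Step 4: Evaluate f.
f(1.2639, -0.7867) = -10.3545


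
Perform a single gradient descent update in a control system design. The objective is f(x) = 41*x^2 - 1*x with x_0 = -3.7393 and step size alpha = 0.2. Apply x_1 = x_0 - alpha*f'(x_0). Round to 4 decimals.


We compute the gradient at x_0 and apply the update.
f'(x) = 82*x - 1
f'(-3.7393) = 82*-3.7393 - 1 = -307.6226
x_1 = -3.7393 - 0.2*-307.6226 = 57.7852


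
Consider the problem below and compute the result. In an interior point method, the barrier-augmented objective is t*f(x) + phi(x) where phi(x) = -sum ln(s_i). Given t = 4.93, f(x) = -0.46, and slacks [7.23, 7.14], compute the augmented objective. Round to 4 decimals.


Step 1: Compute log-barrier.
ln values: [1.9782, 1.9657]
phi = -(1.9782 + 1.9657) = -3.944
Step 2: Compute augmented objective.
t*f(x) = 4.93*-0.46 = -2.2678
Total = -2.2678 - 3.944 = -6.2118


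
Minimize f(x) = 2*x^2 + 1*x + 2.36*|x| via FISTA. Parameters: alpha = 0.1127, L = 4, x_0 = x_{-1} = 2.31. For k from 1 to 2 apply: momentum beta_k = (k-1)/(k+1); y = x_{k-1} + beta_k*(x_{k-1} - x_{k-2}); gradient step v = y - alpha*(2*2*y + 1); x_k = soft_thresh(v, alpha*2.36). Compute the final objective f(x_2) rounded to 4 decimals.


FISTA on f(x) = 2*x^2 + 1*x + 2.36*|x|
L = 4, alpha = 0.1127
Iteration 1: beta = 0.0, y = 2.31 + 0.0*(2.31 - 2.31) = 2.31
  grad(y) = 10.24, v = y - alpha*grad = 1.156
  prox(v) = soft_thresh(1.156, 0.266) = 0.89
Iteration 2: beta = 0.3333, y = 0.89 + 0.3333*(0.89 - 2.31) = 0.4166
  grad(y) = 2.6666, v = y - alpha*grad = 0.1161
  prox(v) = soft_thresh(0.1161, 0.266) = 0.0
f(x_2) = 2*0.0^2 + 1*0.0 + 2.36*|0.0| = 0.0


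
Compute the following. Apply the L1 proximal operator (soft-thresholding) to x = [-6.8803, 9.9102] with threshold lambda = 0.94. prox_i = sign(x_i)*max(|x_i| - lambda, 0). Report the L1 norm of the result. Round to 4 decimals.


Soft-thresholding with lambda = 0.94:
prox(-6.8803) = sign(-6.8803)*max(|-6.8803| - 0.94, 0) = -5.9403
prox(9.9102) = sign(9.9102)*max(|9.9102| - 0.94, 0) = 8.9702
prox(x) = [-5.9403, 8.9702]
||prox(x)||_1 = 5.9403 + 8.9702 = 14.9105


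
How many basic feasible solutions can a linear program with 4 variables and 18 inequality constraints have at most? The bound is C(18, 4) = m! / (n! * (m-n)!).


Each vertex corresponds to some choice of n active constraints out of m, so the number of vertices is at most C(m, n) = m! / (n!(m-n)!).
m = 18, n = 4
Numerator: 18 * 17 * 16 * 15
Denominator: 4! = 24
C(18, 4) = 3060


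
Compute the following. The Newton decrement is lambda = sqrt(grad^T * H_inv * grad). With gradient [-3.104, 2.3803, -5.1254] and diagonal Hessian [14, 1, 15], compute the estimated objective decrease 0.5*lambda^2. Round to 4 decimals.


Step 1: H is diagonal, so H^(-1) * g = [-0.2217, 2.3803, -0.3417].
Step 2: g^T H^(-1) g = sum_i g_i^2 / H_ii
  = (-3.104)^2/14 + (2.3803)^2/1 + (-5.1254)^2/15
  = 0.6882 + 5.6658 + 1.7513 = 8.1053
Step 3: Objective decrease = 0.5 * g^T H^(-1) g = 4.0527


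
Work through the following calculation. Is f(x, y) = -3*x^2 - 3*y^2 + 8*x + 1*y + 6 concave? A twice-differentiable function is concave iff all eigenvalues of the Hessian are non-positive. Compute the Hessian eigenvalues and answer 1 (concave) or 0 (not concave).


The Hessian of f(x,y) = -3*x^2 - 3*y^2 + 8*x + 1*y + 6 is:
H = [[-6, 0], [0, -6]]
Trace = -6 - 6 = -12
Determinant = -6*-6 - (0)^2 = 36
Discriminant = (-12)^2 - 4*36 = 0.0
Eigenvalues: lambda_1 = -6.0, lambda_2 = -6.0
The function is concave.

1


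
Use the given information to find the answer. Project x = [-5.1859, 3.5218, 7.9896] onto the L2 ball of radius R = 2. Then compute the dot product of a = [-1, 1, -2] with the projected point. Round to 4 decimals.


Step 1: Compute ||x|| (intermediates to 6 decimals).
||x|| = sqrt((-5.1859)^2 + 3.5218^2 + 7.9896^2) = 10.155311
Step 2: Project.
Since ||x|| > R, scale = R/||x|| = 2/10.155311 = 0.196941, proj(x) = scale * x
proj(x) = [-1.021316, 0.693587, 1.57348]
Step 3: Dot product.
a^T * proj(x) = -1*(-1.021316) + 1*0.693587 - 2*1.57348 = -1.4321


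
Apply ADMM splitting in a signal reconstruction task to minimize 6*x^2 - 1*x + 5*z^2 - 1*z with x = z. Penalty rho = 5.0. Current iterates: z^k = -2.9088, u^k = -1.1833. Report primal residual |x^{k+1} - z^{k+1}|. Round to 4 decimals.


ADMM iteration with rho = 5.0, z^k = -2.9088, u^k = -1.1833
Step 1: x-update.
Minimize 6*x^2 - 1*x + (5.0/2)*(x + 2.9088 - 1.1833)^2
FOC: (2*6 + 5.0)*x = 1 + 5.0*(-2.9088 + 1.1833)
x^{k+1} = -0.4487
Step 2: z-update.
Minimize 5*z^2 - 1*z + (5.0/2)*(-0.4487 - z - 1.1833)^2
FOC: (2*5 + 5.0)*z = 1 + 5.0*(-0.4487 - 1.1833)
z^{k+1} = -0.4773
Step 3: u-update.
u^{k+1} = -1.1833 - 0.4487 + 0.4773 = -1.1547
Step 4: Primal residual = |-0.4487 + 0.4773| = 0.0286


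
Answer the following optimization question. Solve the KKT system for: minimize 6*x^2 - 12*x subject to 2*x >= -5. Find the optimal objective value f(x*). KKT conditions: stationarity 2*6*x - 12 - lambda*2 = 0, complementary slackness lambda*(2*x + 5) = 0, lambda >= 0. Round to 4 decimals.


Step 1: Try lambda = 0 (constraint inactive).
Stationarity: 2*6*x - 12 = 0
x* = 12/(2*6) = 1.0
Check constraint: 2*1.0 = 2.0 >= -5 -- satisfied.
Step 2: Compute optimal value.
f(x*) = 6*1.0^2 - 12*1.0 = -6.0


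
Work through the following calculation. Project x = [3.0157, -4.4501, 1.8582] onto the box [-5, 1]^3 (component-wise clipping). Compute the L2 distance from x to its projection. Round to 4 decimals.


Project each component onto [-5, 1].
clip(3.0157) = 1.0, clip(-4.4501) = -4.4501, clip(1.8582) = 1.0
Projection = [1.0, -4.4501, 1.0]
Squared diffs: [4.063, 0.0, 0.7365]
Distance = sqrt(4.7995) = 2.1908


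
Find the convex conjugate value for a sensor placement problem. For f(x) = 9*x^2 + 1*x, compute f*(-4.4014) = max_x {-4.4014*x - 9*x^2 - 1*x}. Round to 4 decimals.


f*(y) = sup_x {y*x - a*x^2 - b*x} = sup_x {(y-b)*x - a*x^2}
FOC: (y - b) - 2a*x = 0 => x* = (y - b)/(2a)
x* = (-4.4014 - 1)/(2*9) = -0.3001
f*(-4.4014) = (y-b)^2/(4a) = (-4.4014 - 1)^2/(4*9)
= 29.1751/36 = 0.8104
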